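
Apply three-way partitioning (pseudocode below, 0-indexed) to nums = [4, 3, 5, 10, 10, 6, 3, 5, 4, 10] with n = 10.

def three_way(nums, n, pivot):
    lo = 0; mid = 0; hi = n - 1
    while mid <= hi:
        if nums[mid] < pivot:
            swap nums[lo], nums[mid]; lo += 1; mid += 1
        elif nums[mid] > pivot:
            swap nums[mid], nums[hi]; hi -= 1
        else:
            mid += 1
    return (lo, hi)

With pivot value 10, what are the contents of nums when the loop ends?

[4, 3, 5, 6, 3, 5, 4, 10, 10, 10]

pivot = 10; lo=0, mid=0, hi=9
nums[mid]=4<10: swap nums[0],nums[0]; lo=1,mid=1 → [4, 3, 5, 10, 10, 6, 3, 5, 4, 10]
nums[mid]=3<10: swap nums[1],nums[1]; lo=2,mid=2 → [4, 3, 5, 10, 10, 6, 3, 5, 4, 10]
nums[mid]=5<10: swap nums[2],nums[2]; lo=3,mid=3 → [4, 3, 5, 10, 10, 6, 3, 5, 4, 10]
nums[mid]=10=10: mid=4
nums[mid]=10=10: mid=5
nums[mid]=6<10: swap nums[3],nums[5]; lo=4,mid=6 → [4, 3, 5, 6, 10, 10, 3, 5, 4, 10]
nums[mid]=3<10: swap nums[4],nums[6]; lo=5,mid=7 → [4, 3, 5, 6, 3, 10, 10, 5, 4, 10]
nums[mid]=5<10: swap nums[5],nums[7]; lo=6,mid=8 → [4, 3, 5, 6, 3, 5, 10, 10, 4, 10]
nums[mid]=4<10: swap nums[6],nums[8]; lo=7,mid=9 → [4, 3, 5, 6, 3, 5, 4, 10, 10, 10]
nums[mid]=10=10: mid=10
end: lo=7, hi=9; nums = [4, 3, 5, 6, 3, 5, 4, 10, 10, 10]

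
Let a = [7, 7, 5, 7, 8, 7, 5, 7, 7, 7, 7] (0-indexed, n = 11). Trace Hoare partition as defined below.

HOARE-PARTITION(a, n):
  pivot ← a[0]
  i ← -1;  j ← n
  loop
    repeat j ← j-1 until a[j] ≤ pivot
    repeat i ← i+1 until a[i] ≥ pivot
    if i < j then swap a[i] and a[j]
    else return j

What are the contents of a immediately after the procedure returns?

pivot=7
j stops at 10 (7), i stops at 0 (7); swap ⇒ [7, 7, 5, 7, 8, 7, 5, 7, 7, 7, 7]
j stops at 9 (7), i stops at 1 (7); swap ⇒ [7, 7, 5, 7, 8, 7, 5, 7, 7, 7, 7]
j stops at 8 (7), i stops at 3 (7); swap ⇒ [7, 7, 5, 7, 8, 7, 5, 7, 7, 7, 7]
j stops at 7 (7), i stops at 4 (8); swap ⇒ [7, 7, 5, 7, 7, 7, 5, 8, 7, 7, 7]
j stops at 6 (5), i stops at 5 (7); swap ⇒ [7, 7, 5, 7, 7, 5, 7, 8, 7, 7, 7]
j stops at 5, i stops at 6; i≥j ⇒ return 5. a=[7, 7, 5, 7, 7, 5, 7, 8, 7, 7, 7]

[7, 7, 5, 7, 7, 5, 7, 8, 7, 7, 7]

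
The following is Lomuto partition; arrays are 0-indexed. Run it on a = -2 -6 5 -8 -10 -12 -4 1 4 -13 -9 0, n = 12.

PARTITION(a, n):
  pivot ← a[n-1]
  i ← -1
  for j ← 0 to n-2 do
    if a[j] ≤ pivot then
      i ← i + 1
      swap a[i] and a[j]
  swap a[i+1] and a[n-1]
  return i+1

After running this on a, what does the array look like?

-2 -6 -8 -10 -12 -4 -13 -9 0 5 1 4

pivot = a[11] = 0; i = -1
j=0: a[0]=-2 ≤ 0 → i=0, swap a[0],a[0] (no change) → -2 -6 5 -8 -10 -12 -4 1 4 -13 -9 0
j=1: a[1]=-6 ≤ 0 → i=1, swap a[1],a[1] (no change) → -2 -6 5 -8 -10 -12 -4 1 4 -13 -9 0
j=2: a[2]=5 > 0 → no swap
j=3: a[3]=-8 ≤ 0 → i=2, swap a[2],a[3] → -2 -6 -8 5 -10 -12 -4 1 4 -13 -9 0
j=4: a[4]=-10 ≤ 0 → i=3, swap a[3],a[4] → -2 -6 -8 -10 5 -12 -4 1 4 -13 -9 0
j=5: a[5]=-12 ≤ 0 → i=4, swap a[4],a[5] → -2 -6 -8 -10 -12 5 -4 1 4 -13 -9 0
j=6: a[6]=-4 ≤ 0 → i=5, swap a[5],a[6] → -2 -6 -8 -10 -12 -4 5 1 4 -13 -9 0
j=7: a[7]=1 > 0 → no swap
j=8: a[8]=4 > 0 → no swap
j=9: a[9]=-13 ≤ 0 → i=6, swap a[6],a[9] → -2 -6 -8 -10 -12 -4 -13 1 4 5 -9 0
j=10: a[10]=-9 ≤ 0 → i=7, swap a[7],a[10] → -2 -6 -8 -10 -12 -4 -13 -9 4 5 1 0
final swap a[8],a[11] → -2 -6 -8 -10 -12 -4 -13 -9 0 5 1 4; return 8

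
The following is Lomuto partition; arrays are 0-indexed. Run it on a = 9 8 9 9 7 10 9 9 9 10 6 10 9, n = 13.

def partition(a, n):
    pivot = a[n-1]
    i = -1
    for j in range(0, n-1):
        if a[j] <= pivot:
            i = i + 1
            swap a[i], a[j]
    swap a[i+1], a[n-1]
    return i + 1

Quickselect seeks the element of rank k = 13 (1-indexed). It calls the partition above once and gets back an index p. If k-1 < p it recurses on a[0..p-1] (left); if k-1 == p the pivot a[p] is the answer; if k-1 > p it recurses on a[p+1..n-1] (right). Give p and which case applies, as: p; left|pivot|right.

pivot=9, i=-1
j=0: 9≤9, i=0, swap(0,0) ⇒ 9 8 9 9 7 10 9 9 9 10 6 10 9
j=1: 8≤9, i=1, swap(1,1) ⇒ 9 8 9 9 7 10 9 9 9 10 6 10 9
j=2: 9≤9, i=2, swap(2,2) ⇒ 9 8 9 9 7 10 9 9 9 10 6 10 9
j=3: 9≤9, i=3, swap(3,3) ⇒ 9 8 9 9 7 10 9 9 9 10 6 10 9
j=4: 7≤9, i=4, swap(4,4) ⇒ 9 8 9 9 7 10 9 9 9 10 6 10 9
j=5: 10>9, skip
j=6: 9≤9, i=5, swap(5,6) ⇒ 9 8 9 9 7 9 10 9 9 10 6 10 9
j=7: 9≤9, i=6, swap(6,7) ⇒ 9 8 9 9 7 9 9 10 9 10 6 10 9
j=8: 9≤9, i=7, swap(7,8) ⇒ 9 8 9 9 7 9 9 9 10 10 6 10 9
j=9: 10>9, skip
j=10: 6≤9, i=8, swap(8,10) ⇒ 9 8 9 9 7 9 9 9 6 10 10 10 9
j=11: 10>9, skip
swap(9,12) ⇒ 9 8 9 9 7 9 9 9 6 9 10 10 10; return 9
p = 9; k-1 = 12 > 9 ⇒ right

9; right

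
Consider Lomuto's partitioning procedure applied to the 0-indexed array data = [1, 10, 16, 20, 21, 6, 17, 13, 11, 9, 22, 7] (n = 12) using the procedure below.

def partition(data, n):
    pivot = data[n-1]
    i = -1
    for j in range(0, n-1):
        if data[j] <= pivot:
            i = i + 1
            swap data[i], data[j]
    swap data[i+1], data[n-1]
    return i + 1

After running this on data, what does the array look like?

pivot = data[11] = 7; i = -1
j=0: data[0]=1 ≤ 7 → i=0, swap data[0],data[0] (no change) → [1, 10, 16, 20, 21, 6, 17, 13, 11, 9, 22, 7]
j=1: data[1]=10 > 7 → no swap
j=2: data[2]=16 > 7 → no swap
j=3: data[3]=20 > 7 → no swap
j=4: data[4]=21 > 7 → no swap
j=5: data[5]=6 ≤ 7 → i=1, swap data[1],data[5] → [1, 6, 16, 20, 21, 10, 17, 13, 11, 9, 22, 7]
j=6: data[6]=17 > 7 → no swap
j=7: data[7]=13 > 7 → no swap
j=8: data[8]=11 > 7 → no swap
j=9: data[9]=9 > 7 → no swap
j=10: data[10]=22 > 7 → no swap
final swap data[2],data[11] → [1, 6, 7, 20, 21, 10, 17, 13, 11, 9, 22, 16]; return 2

[1, 6, 7, 20, 21, 10, 17, 13, 11, 9, 22, 16]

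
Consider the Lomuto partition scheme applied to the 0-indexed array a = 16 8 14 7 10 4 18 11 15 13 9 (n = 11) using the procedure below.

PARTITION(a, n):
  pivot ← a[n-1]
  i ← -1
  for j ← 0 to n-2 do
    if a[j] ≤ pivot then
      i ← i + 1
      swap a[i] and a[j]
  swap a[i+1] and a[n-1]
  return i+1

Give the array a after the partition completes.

8 7 4 9 10 14 18 11 15 13 16

pivot = a[10] = 9; i = -1
j=0: a[0]=16 > 9 → no swap
j=1: a[1]=8 ≤ 9 → i=0, swap a[0],a[1] → 8 16 14 7 10 4 18 11 15 13 9
j=2: a[2]=14 > 9 → no swap
j=3: a[3]=7 ≤ 9 → i=1, swap a[1],a[3] → 8 7 14 16 10 4 18 11 15 13 9
j=4: a[4]=10 > 9 → no swap
j=5: a[5]=4 ≤ 9 → i=2, swap a[2],a[5] → 8 7 4 16 10 14 18 11 15 13 9
j=6: a[6]=18 > 9 → no swap
j=7: a[7]=11 > 9 → no swap
j=8: a[8]=15 > 9 → no swap
j=9: a[9]=13 > 9 → no swap
final swap a[3],a[10] → 8 7 4 9 10 14 18 11 15 13 16; return 3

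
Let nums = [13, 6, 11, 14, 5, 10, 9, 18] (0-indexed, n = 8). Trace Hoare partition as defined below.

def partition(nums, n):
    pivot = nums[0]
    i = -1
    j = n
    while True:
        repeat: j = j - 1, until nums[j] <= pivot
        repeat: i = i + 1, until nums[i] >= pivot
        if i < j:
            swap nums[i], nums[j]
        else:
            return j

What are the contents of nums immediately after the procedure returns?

pivot = nums[0] = 13; i = -1, j = 8
j→6 (nums[6]=9≤13), i→0 (nums[0]=13≥13); i<j, swap → [9, 6, 11, 14, 5, 10, 13, 18]
j→5 (nums[5]=10≤13), i→3 (nums[3]=14≥13); i<j, swap → [9, 6, 11, 10, 5, 14, 13, 18]
j→4, i→5; i≥j, return j=4. nums = [9, 6, 11, 10, 5, 14, 13, 18]

[9, 6, 11, 10, 5, 14, 13, 18]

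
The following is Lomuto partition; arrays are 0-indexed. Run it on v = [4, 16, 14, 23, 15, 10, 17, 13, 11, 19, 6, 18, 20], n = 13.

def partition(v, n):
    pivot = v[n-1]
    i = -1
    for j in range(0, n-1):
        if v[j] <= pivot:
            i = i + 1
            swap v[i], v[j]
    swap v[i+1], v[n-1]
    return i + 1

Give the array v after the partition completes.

pivot=20, i=-1
j=0: 4≤20, i=0, swap(0,0) ⇒ [4, 16, 14, 23, 15, 10, 17, 13, 11, 19, 6, 18, 20]
j=1: 16≤20, i=1, swap(1,1) ⇒ [4, 16, 14, 23, 15, 10, 17, 13, 11, 19, 6, 18, 20]
j=2: 14≤20, i=2, swap(2,2) ⇒ [4, 16, 14, 23, 15, 10, 17, 13, 11, 19, 6, 18, 20]
j=3: 23>20, skip
j=4: 15≤20, i=3, swap(3,4) ⇒ [4, 16, 14, 15, 23, 10, 17, 13, 11, 19, 6, 18, 20]
j=5: 10≤20, i=4, swap(4,5) ⇒ [4, 16, 14, 15, 10, 23, 17, 13, 11, 19, 6, 18, 20]
j=6: 17≤20, i=5, swap(5,6) ⇒ [4, 16, 14, 15, 10, 17, 23, 13, 11, 19, 6, 18, 20]
j=7: 13≤20, i=6, swap(6,7) ⇒ [4, 16, 14, 15, 10, 17, 13, 23, 11, 19, 6, 18, 20]
j=8: 11≤20, i=7, swap(7,8) ⇒ [4, 16, 14, 15, 10, 17, 13, 11, 23, 19, 6, 18, 20]
j=9: 19≤20, i=8, swap(8,9) ⇒ [4, 16, 14, 15, 10, 17, 13, 11, 19, 23, 6, 18, 20]
j=10: 6≤20, i=9, swap(9,10) ⇒ [4, 16, 14, 15, 10, 17, 13, 11, 19, 6, 23, 18, 20]
j=11: 18≤20, i=10, swap(10,11) ⇒ [4, 16, 14, 15, 10, 17, 13, 11, 19, 6, 18, 23, 20]
swap(11,12) ⇒ [4, 16, 14, 15, 10, 17, 13, 11, 19, 6, 18, 20, 23]; return 11

[4, 16, 14, 15, 10, 17, 13, 11, 19, 6, 18, 20, 23]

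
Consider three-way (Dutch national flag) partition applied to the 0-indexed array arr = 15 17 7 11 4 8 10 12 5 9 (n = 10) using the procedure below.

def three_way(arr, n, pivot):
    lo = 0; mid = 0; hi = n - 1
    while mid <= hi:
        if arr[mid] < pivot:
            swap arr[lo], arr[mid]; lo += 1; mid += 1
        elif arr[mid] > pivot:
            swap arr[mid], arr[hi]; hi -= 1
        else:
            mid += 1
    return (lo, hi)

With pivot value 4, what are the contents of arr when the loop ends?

4 7 11 17 8 10 12 5 9 15

lo=0 mid=0 hi=9
15>4: swap(0,9), hi=8 ⇒ 9 17 7 11 4 8 10 12 5 15
9>4: swap(0,8), hi=7 ⇒ 5 17 7 11 4 8 10 12 9 15
5>4: swap(0,7), hi=6 ⇒ 12 17 7 11 4 8 10 5 9 15
12>4: swap(0,6), hi=5 ⇒ 10 17 7 11 4 8 12 5 9 15
10>4: swap(0,5), hi=4 ⇒ 8 17 7 11 4 10 12 5 9 15
8>4: swap(0,4), hi=3 ⇒ 4 17 7 11 8 10 12 5 9 15
4=4: mid=1
17>4: swap(1,3), hi=2 ⇒ 4 11 7 17 8 10 12 5 9 15
11>4: swap(1,2), hi=1 ⇒ 4 7 11 17 8 10 12 5 9 15
7>4: swap(1,1), hi=0 ⇒ 4 7 11 17 8 10 12 5 9 15
done. lo=0 hi=0; arr=4 7 11 17 8 10 12 5 9 15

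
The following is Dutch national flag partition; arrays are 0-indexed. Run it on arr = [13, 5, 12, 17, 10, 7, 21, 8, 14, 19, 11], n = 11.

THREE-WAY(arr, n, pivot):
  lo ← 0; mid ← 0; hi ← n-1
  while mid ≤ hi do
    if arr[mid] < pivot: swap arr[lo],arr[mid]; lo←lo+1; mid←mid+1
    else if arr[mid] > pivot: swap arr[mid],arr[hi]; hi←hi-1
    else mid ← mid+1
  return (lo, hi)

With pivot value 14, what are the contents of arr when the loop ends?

[13, 5, 12, 11, 10, 7, 8, 14, 19, 21, 17]

pivot = 14; lo=0, mid=0, hi=10
arr[mid]=13<14: swap arr[0],arr[0]; lo=1,mid=1 → [13, 5, 12, 17, 10, 7, 21, 8, 14, 19, 11]
arr[mid]=5<14: swap arr[1],arr[1]; lo=2,mid=2 → [13, 5, 12, 17, 10, 7, 21, 8, 14, 19, 11]
arr[mid]=12<14: swap arr[2],arr[2]; lo=3,mid=3 → [13, 5, 12, 17, 10, 7, 21, 8, 14, 19, 11]
arr[mid]=17>14: swap arr[3],arr[10]; hi=9 → [13, 5, 12, 11, 10, 7, 21, 8, 14, 19, 17]
arr[mid]=11<14: swap arr[3],arr[3]; lo=4,mid=4 → [13, 5, 12, 11, 10, 7, 21, 8, 14, 19, 17]
arr[mid]=10<14: swap arr[4],arr[4]; lo=5,mid=5 → [13, 5, 12, 11, 10, 7, 21, 8, 14, 19, 17]
arr[mid]=7<14: swap arr[5],arr[5]; lo=6,mid=6 → [13, 5, 12, 11, 10, 7, 21, 8, 14, 19, 17]
arr[mid]=21>14: swap arr[6],arr[9]; hi=8 → [13, 5, 12, 11, 10, 7, 19, 8, 14, 21, 17]
arr[mid]=19>14: swap arr[6],arr[8]; hi=7 → [13, 5, 12, 11, 10, 7, 14, 8, 19, 21, 17]
arr[mid]=14=14: mid=7
arr[mid]=8<14: swap arr[6],arr[7]; lo=7,mid=8 → [13, 5, 12, 11, 10, 7, 8, 14, 19, 21, 17]
end: lo=7, hi=7; arr = [13, 5, 12, 11, 10, 7, 8, 14, 19, 21, 17]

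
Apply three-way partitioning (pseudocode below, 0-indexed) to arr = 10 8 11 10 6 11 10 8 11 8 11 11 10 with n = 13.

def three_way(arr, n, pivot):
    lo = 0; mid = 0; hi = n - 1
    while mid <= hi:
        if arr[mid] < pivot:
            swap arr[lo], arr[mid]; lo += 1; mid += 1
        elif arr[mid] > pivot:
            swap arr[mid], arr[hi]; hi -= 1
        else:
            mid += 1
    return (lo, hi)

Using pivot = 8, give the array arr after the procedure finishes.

6 8 8 8 11 10 10 11 11 11 11 10 10

lo=0 mid=0 hi=12
10>8: swap(0,12), hi=11 ⇒ 10 8 11 10 6 11 10 8 11 8 11 11 10
10>8: swap(0,11), hi=10 ⇒ 11 8 11 10 6 11 10 8 11 8 11 10 10
11>8: swap(0,10), hi=9 ⇒ 11 8 11 10 6 11 10 8 11 8 11 10 10
11>8: swap(0,9), hi=8 ⇒ 8 8 11 10 6 11 10 8 11 11 11 10 10
8=8: mid=1
8=8: mid=2
11>8: swap(2,8), hi=7 ⇒ 8 8 11 10 6 11 10 8 11 11 11 10 10
11>8: swap(2,7), hi=6 ⇒ 8 8 8 10 6 11 10 11 11 11 11 10 10
8=8: mid=3
10>8: swap(3,6), hi=5 ⇒ 8 8 8 10 6 11 10 11 11 11 11 10 10
10>8: swap(3,5), hi=4 ⇒ 8 8 8 11 6 10 10 11 11 11 11 10 10
11>8: swap(3,4), hi=3 ⇒ 8 8 8 6 11 10 10 11 11 11 11 10 10
6<8: swap(0,3), lo=1 mid=4 ⇒ 6 8 8 8 11 10 10 11 11 11 11 10 10
done. lo=1 hi=3; arr=6 8 8 8 11 10 10 11 11 11 11 10 10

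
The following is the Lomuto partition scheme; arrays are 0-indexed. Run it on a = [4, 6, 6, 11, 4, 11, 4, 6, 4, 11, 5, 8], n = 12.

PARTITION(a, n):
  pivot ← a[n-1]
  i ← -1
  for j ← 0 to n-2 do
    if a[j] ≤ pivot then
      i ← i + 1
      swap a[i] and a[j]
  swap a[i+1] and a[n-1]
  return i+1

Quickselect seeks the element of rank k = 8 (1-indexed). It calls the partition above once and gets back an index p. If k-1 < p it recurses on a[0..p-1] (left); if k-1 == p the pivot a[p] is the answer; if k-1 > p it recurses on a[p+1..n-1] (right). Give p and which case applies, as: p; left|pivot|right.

8; left

pivot = a[11] = 8; i = -1
j=0: a[0]=4 ≤ 8 → i=0, swap a[0],a[0] (no change) → [4, 6, 6, 11, 4, 11, 4, 6, 4, 11, 5, 8]
j=1: a[1]=6 ≤ 8 → i=1, swap a[1],a[1] (no change) → [4, 6, 6, 11, 4, 11, 4, 6, 4, 11, 5, 8]
j=2: a[2]=6 ≤ 8 → i=2, swap a[2],a[2] (no change) → [4, 6, 6, 11, 4, 11, 4, 6, 4, 11, 5, 8]
j=3: a[3]=11 > 8 → no swap
j=4: a[4]=4 ≤ 8 → i=3, swap a[3],a[4] → [4, 6, 6, 4, 11, 11, 4, 6, 4, 11, 5, 8]
j=5: a[5]=11 > 8 → no swap
j=6: a[6]=4 ≤ 8 → i=4, swap a[4],a[6] → [4, 6, 6, 4, 4, 11, 11, 6, 4, 11, 5, 8]
j=7: a[7]=6 ≤ 8 → i=5, swap a[5],a[7] → [4, 6, 6, 4, 4, 6, 11, 11, 4, 11, 5, 8]
j=8: a[8]=4 ≤ 8 → i=6, swap a[6],a[8] → [4, 6, 6, 4, 4, 6, 4, 11, 11, 11, 5, 8]
j=9: a[9]=11 > 8 → no swap
j=10: a[10]=5 ≤ 8 → i=7, swap a[7],a[10] → [4, 6, 6, 4, 4, 6, 4, 5, 11, 11, 11, 8]
final swap a[8],a[11] → [4, 6, 6, 4, 4, 6, 4, 5, 8, 11, 11, 11]; return 8
p = 8; k-1 = 7 < 8 ⇒ left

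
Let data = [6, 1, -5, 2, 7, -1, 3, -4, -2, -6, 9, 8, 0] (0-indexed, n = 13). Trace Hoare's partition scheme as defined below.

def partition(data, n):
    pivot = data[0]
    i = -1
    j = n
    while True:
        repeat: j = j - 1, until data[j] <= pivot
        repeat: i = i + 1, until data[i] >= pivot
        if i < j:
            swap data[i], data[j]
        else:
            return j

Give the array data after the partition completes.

[0, 1, -5, 2, -6, -1, 3, -4, -2, 7, 9, 8, 6]

pivot = data[0] = 6; i = -1, j = 13
j→12 (data[12]=0≤6), i→0 (data[0]=6≥6); i<j, swap → [0, 1, -5, 2, 7, -1, 3, -4, -2, -6, 9, 8, 6]
j→9 (data[9]=-6≤6), i→4 (data[4]=7≥6); i<j, swap → [0, 1, -5, 2, -6, -1, 3, -4, -2, 7, 9, 8, 6]
j→8, i→9; i≥j, return j=8. data = [0, 1, -5, 2, -6, -1, 3, -4, -2, 7, 9, 8, 6]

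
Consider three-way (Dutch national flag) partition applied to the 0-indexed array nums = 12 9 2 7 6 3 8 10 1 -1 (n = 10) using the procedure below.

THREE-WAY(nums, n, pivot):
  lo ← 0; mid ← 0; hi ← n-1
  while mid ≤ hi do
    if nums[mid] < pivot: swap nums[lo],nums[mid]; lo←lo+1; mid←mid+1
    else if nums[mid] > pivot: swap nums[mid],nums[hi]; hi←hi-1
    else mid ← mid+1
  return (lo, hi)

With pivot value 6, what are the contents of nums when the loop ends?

-1 1 2 3 6 8 10 7 9 12

lo=0 mid=0 hi=9
12>6: swap(0,9), hi=8 ⇒ -1 9 2 7 6 3 8 10 1 12
-1<6: swap(0,0), lo=1 mid=1 ⇒ -1 9 2 7 6 3 8 10 1 12
9>6: swap(1,8), hi=7 ⇒ -1 1 2 7 6 3 8 10 9 12
1<6: swap(1,1), lo=2 mid=2 ⇒ -1 1 2 7 6 3 8 10 9 12
2<6: swap(2,2), lo=3 mid=3 ⇒ -1 1 2 7 6 3 8 10 9 12
7>6: swap(3,7), hi=6 ⇒ -1 1 2 10 6 3 8 7 9 12
10>6: swap(3,6), hi=5 ⇒ -1 1 2 8 6 3 10 7 9 12
8>6: swap(3,5), hi=4 ⇒ -1 1 2 3 6 8 10 7 9 12
3<6: swap(3,3), lo=4 mid=4 ⇒ -1 1 2 3 6 8 10 7 9 12
6=6: mid=5
done. lo=4 hi=4; nums=-1 1 2 3 6 8 10 7 9 12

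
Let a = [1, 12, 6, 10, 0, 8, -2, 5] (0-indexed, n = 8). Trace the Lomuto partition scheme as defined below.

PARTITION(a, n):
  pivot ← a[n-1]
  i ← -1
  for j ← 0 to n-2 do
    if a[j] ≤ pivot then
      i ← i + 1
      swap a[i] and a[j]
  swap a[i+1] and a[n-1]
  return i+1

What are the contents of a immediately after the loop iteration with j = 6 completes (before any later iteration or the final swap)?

[1, 0, -2, 10, 12, 8, 6, 5]

pivot = a[7] = 5; i = -1
j=0: a[0]=1 ≤ 5 → i=0, swap a[0],a[0] (no change) → [1, 12, 6, 10, 0, 8, -2, 5]
j=1: a[1]=12 > 5 → no swap
j=2: a[2]=6 > 5 → no swap
j=3: a[3]=10 > 5 → no swap
j=4: a[4]=0 ≤ 5 → i=1, swap a[1],a[4] → [1, 0, 6, 10, 12, 8, -2, 5]
j=5: a[5]=8 > 5 → no swap
j=6: a[6]=-2 ≤ 5 → i=2, swap a[2],a[6] → [1, 0, -2, 10, 12, 8, 6, 5]
(after j=6) a = [1, 0, -2, 10, 12, 8, 6, 5]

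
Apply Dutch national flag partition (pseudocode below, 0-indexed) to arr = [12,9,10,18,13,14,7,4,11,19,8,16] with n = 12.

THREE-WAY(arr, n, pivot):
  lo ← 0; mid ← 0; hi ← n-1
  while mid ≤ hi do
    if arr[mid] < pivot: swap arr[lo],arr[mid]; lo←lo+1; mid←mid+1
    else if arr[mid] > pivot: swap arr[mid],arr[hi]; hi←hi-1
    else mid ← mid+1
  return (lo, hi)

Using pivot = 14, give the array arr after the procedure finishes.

[12,9,10,8,13,7,4,11,14,19,16,18]

pivot = 14; lo=0, mid=0, hi=11
arr[mid]=12<14: swap arr[0],arr[0]; lo=1,mid=1 → [12,9,10,18,13,14,7,4,11,19,8,16]
arr[mid]=9<14: swap arr[1],arr[1]; lo=2,mid=2 → [12,9,10,18,13,14,7,4,11,19,8,16]
arr[mid]=10<14: swap arr[2],arr[2]; lo=3,mid=3 → [12,9,10,18,13,14,7,4,11,19,8,16]
arr[mid]=18>14: swap arr[3],arr[11]; hi=10 → [12,9,10,16,13,14,7,4,11,19,8,18]
arr[mid]=16>14: swap arr[3],arr[10]; hi=9 → [12,9,10,8,13,14,7,4,11,19,16,18]
arr[mid]=8<14: swap arr[3],arr[3]; lo=4,mid=4 → [12,9,10,8,13,14,7,4,11,19,16,18]
arr[mid]=13<14: swap arr[4],arr[4]; lo=5,mid=5 → [12,9,10,8,13,14,7,4,11,19,16,18]
arr[mid]=14=14: mid=6
arr[mid]=7<14: swap arr[5],arr[6]; lo=6,mid=7 → [12,9,10,8,13,7,14,4,11,19,16,18]
arr[mid]=4<14: swap arr[6],arr[7]; lo=7,mid=8 → [12,9,10,8,13,7,4,14,11,19,16,18]
arr[mid]=11<14: swap arr[7],arr[8]; lo=8,mid=9 → [12,9,10,8,13,7,4,11,14,19,16,18]
arr[mid]=19>14: swap arr[9],arr[9]; hi=8 → [12,9,10,8,13,7,4,11,14,19,16,18]
end: lo=8, hi=8; arr = [12,9,10,8,13,7,4,11,14,19,16,18]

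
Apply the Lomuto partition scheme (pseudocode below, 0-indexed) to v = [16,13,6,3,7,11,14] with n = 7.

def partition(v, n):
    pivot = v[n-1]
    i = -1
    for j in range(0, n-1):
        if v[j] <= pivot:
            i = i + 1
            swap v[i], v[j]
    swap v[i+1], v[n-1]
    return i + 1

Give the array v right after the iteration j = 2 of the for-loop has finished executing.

[13,6,16,3,7,11,14]

pivot = v[6] = 14; i = -1
j=0: v[0]=16 > 14 → no swap
j=1: v[1]=13 ≤ 14 → i=0, swap v[0],v[1] → [13,16,6,3,7,11,14]
j=2: v[2]=6 ≤ 14 → i=1, swap v[1],v[2] → [13,6,16,3,7,11,14]
(after j=2) v = [13,6,16,3,7,11,14]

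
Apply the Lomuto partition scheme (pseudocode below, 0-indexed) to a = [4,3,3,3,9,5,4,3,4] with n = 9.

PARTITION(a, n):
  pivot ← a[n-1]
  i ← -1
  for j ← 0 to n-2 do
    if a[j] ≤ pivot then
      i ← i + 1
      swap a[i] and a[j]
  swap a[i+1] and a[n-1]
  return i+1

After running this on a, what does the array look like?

[4,3,3,3,4,3,4,5,9]

pivot=4, i=-1
j=0: 4≤4, i=0, swap(0,0) ⇒ [4,3,3,3,9,5,4,3,4]
j=1: 3≤4, i=1, swap(1,1) ⇒ [4,3,3,3,9,5,4,3,4]
j=2: 3≤4, i=2, swap(2,2) ⇒ [4,3,3,3,9,5,4,3,4]
j=3: 3≤4, i=3, swap(3,3) ⇒ [4,3,3,3,9,5,4,3,4]
j=4: 9>4, skip
j=5: 5>4, skip
j=6: 4≤4, i=4, swap(4,6) ⇒ [4,3,3,3,4,5,9,3,4]
j=7: 3≤4, i=5, swap(5,7) ⇒ [4,3,3,3,4,3,9,5,4]
swap(6,8) ⇒ [4,3,3,3,4,3,4,5,9]; return 6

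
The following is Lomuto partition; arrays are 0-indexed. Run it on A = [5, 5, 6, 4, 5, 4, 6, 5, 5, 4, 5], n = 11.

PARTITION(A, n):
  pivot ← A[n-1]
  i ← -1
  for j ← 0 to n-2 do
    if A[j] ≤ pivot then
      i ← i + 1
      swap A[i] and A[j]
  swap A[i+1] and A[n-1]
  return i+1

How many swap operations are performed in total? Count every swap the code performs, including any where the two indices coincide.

pivot=5, i=-1
j=0: 5≤5, i=0, swap(0,0) ⇒ [5, 5, 6, 4, 5, 4, 6, 5, 5, 4, 5]
j=1: 5≤5, i=1, swap(1,1) ⇒ [5, 5, 6, 4, 5, 4, 6, 5, 5, 4, 5]
j=2: 6>5, skip
j=3: 4≤5, i=2, swap(2,3) ⇒ [5, 5, 4, 6, 5, 4, 6, 5, 5, 4, 5]
j=4: 5≤5, i=3, swap(3,4) ⇒ [5, 5, 4, 5, 6, 4, 6, 5, 5, 4, 5]
j=5: 4≤5, i=4, swap(4,5) ⇒ [5, 5, 4, 5, 4, 6, 6, 5, 5, 4, 5]
j=6: 6>5, skip
j=7: 5≤5, i=5, swap(5,7) ⇒ [5, 5, 4, 5, 4, 5, 6, 6, 5, 4, 5]
j=8: 5≤5, i=6, swap(6,8) ⇒ [5, 5, 4, 5, 4, 5, 5, 6, 6, 4, 5]
j=9: 4≤5, i=7, swap(7,9) ⇒ [5, 5, 4, 5, 4, 5, 5, 4, 6, 6, 5]
swap(8,10) ⇒ [5, 5, 4, 5, 4, 5, 5, 4, 5, 6, 6]; return 8

9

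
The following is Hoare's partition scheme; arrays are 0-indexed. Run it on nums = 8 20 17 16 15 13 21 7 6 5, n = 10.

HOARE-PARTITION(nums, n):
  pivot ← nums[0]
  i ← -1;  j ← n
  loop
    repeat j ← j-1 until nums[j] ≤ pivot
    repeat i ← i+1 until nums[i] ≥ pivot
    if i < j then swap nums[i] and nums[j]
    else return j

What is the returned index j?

2

pivot=8
j stops at 9 (5), i stops at 0 (8); swap ⇒ 5 20 17 16 15 13 21 7 6 8
j stops at 8 (6), i stops at 1 (20); swap ⇒ 5 6 17 16 15 13 21 7 20 8
j stops at 7 (7), i stops at 2 (17); swap ⇒ 5 6 7 16 15 13 21 17 20 8
j stops at 2, i stops at 3; i≥j ⇒ return 2. nums=5 6 7 16 15 13 21 17 20 8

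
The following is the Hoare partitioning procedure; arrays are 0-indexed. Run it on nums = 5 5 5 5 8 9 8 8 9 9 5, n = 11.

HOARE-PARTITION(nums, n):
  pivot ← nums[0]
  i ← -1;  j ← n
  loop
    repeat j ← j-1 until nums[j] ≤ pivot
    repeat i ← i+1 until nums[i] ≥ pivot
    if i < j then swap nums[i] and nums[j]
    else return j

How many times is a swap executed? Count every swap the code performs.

pivot = nums[0] = 5; i = -1, j = 11
j→10 (nums[10]=5≤5), i→0 (nums[0]=5≥5); i<j, swap → 5 5 5 5 8 9 8 8 9 9 5
j→3 (nums[3]=5≤5), i→1 (nums[1]=5≥5); i<j, swap → 5 5 5 5 8 9 8 8 9 9 5
j→2, i→2; i≥j, return j=2. nums = 5 5 5 5 8 9 8 8 9 9 5

2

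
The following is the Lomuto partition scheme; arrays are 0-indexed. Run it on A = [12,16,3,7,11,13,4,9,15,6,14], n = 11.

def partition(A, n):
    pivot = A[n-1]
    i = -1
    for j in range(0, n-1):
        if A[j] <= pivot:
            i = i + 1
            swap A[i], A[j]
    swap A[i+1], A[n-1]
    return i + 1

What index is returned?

8

pivot=14, i=-1
j=0: 12≤14, i=0, swap(0,0) ⇒ [12,16,3,7,11,13,4,9,15,6,14]
j=1: 16>14, skip
j=2: 3≤14, i=1, swap(1,2) ⇒ [12,3,16,7,11,13,4,9,15,6,14]
j=3: 7≤14, i=2, swap(2,3) ⇒ [12,3,7,16,11,13,4,9,15,6,14]
j=4: 11≤14, i=3, swap(3,4) ⇒ [12,3,7,11,16,13,4,9,15,6,14]
j=5: 13≤14, i=4, swap(4,5) ⇒ [12,3,7,11,13,16,4,9,15,6,14]
j=6: 4≤14, i=5, swap(5,6) ⇒ [12,3,7,11,13,4,16,9,15,6,14]
j=7: 9≤14, i=6, swap(6,7) ⇒ [12,3,7,11,13,4,9,16,15,6,14]
j=8: 15>14, skip
j=9: 6≤14, i=7, swap(7,9) ⇒ [12,3,7,11,13,4,9,6,15,16,14]
swap(8,10) ⇒ [12,3,7,11,13,4,9,6,14,16,15]; return 8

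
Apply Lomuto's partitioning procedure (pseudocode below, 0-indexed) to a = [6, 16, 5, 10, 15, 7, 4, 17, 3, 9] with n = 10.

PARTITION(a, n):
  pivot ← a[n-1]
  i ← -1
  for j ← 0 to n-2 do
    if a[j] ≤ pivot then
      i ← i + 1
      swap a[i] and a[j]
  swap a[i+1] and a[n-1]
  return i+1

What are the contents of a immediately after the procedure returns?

[6, 5, 7, 4, 3, 9, 10, 17, 15, 16]

pivot=9, i=-1
j=0: 6≤9, i=0, swap(0,0) ⇒ [6, 16, 5, 10, 15, 7, 4, 17, 3, 9]
j=1: 16>9, skip
j=2: 5≤9, i=1, swap(1,2) ⇒ [6, 5, 16, 10, 15, 7, 4, 17, 3, 9]
j=3: 10>9, skip
j=4: 15>9, skip
j=5: 7≤9, i=2, swap(2,5) ⇒ [6, 5, 7, 10, 15, 16, 4, 17, 3, 9]
j=6: 4≤9, i=3, swap(3,6) ⇒ [6, 5, 7, 4, 15, 16, 10, 17, 3, 9]
j=7: 17>9, skip
j=8: 3≤9, i=4, swap(4,8) ⇒ [6, 5, 7, 4, 3, 16, 10, 17, 15, 9]
swap(5,9) ⇒ [6, 5, 7, 4, 3, 9, 10, 17, 15, 16]; return 5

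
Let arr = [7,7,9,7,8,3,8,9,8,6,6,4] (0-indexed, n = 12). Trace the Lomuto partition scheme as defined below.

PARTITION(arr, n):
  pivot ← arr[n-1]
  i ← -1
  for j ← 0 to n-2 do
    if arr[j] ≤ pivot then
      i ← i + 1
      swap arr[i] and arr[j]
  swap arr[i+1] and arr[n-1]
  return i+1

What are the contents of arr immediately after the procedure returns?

pivot = arr[11] = 4; i = -1
j=0: arr[0]=7 > 4 → no swap
j=1: arr[1]=7 > 4 → no swap
j=2: arr[2]=9 > 4 → no swap
j=3: arr[3]=7 > 4 → no swap
j=4: arr[4]=8 > 4 → no swap
j=5: arr[5]=3 ≤ 4 → i=0, swap arr[0],arr[5] → [3,7,9,7,8,7,8,9,8,6,6,4]
j=6: arr[6]=8 > 4 → no swap
j=7: arr[7]=9 > 4 → no swap
j=8: arr[8]=8 > 4 → no swap
j=9: arr[9]=6 > 4 → no swap
j=10: arr[10]=6 > 4 → no swap
final swap arr[1],arr[11] → [3,4,9,7,8,7,8,9,8,6,6,7]; return 1

[3,4,9,7,8,7,8,9,8,6,6,7]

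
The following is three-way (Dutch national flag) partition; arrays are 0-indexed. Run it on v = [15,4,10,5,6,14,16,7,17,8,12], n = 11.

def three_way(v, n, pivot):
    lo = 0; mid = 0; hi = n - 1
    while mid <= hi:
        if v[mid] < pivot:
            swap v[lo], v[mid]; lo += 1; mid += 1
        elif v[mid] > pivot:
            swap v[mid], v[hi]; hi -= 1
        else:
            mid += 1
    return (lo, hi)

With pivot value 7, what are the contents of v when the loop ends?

pivot = 7; lo=0, mid=0, hi=10
v[mid]=15>7: swap v[0],v[10]; hi=9 → [12,4,10,5,6,14,16,7,17,8,15]
v[mid]=12>7: swap v[0],v[9]; hi=8 → [8,4,10,5,6,14,16,7,17,12,15]
v[mid]=8>7: swap v[0],v[8]; hi=7 → [17,4,10,5,6,14,16,7,8,12,15]
v[mid]=17>7: swap v[0],v[7]; hi=6 → [7,4,10,5,6,14,16,17,8,12,15]
v[mid]=7=7: mid=1
v[mid]=4<7: swap v[0],v[1]; lo=1,mid=2 → [4,7,10,5,6,14,16,17,8,12,15]
v[mid]=10>7: swap v[2],v[6]; hi=5 → [4,7,16,5,6,14,10,17,8,12,15]
v[mid]=16>7: swap v[2],v[5]; hi=4 → [4,7,14,5,6,16,10,17,8,12,15]
v[mid]=14>7: swap v[2],v[4]; hi=3 → [4,7,6,5,14,16,10,17,8,12,15]
v[mid]=6<7: swap v[1],v[2]; lo=2,mid=3 → [4,6,7,5,14,16,10,17,8,12,15]
v[mid]=5<7: swap v[2],v[3]; lo=3,mid=4 → [4,6,5,7,14,16,10,17,8,12,15]
end: lo=3, hi=3; v = [4,6,5,7,14,16,10,17,8,12,15]

[4,6,5,7,14,16,10,17,8,12,15]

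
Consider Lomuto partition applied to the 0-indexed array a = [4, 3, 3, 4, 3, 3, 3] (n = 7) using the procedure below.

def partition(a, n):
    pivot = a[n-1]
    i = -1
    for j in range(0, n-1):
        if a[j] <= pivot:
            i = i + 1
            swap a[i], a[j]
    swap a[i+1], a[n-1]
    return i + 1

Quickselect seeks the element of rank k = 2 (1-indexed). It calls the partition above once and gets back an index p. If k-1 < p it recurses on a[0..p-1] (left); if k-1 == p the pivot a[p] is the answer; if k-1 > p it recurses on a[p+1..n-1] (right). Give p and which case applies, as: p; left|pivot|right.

4; left

pivot=3, i=-1
j=0: 4>3, skip
j=1: 3≤3, i=0, swap(0,1) ⇒ [3, 4, 3, 4, 3, 3, 3]
j=2: 3≤3, i=1, swap(1,2) ⇒ [3, 3, 4, 4, 3, 3, 3]
j=3: 4>3, skip
j=4: 3≤3, i=2, swap(2,4) ⇒ [3, 3, 3, 4, 4, 3, 3]
j=5: 3≤3, i=3, swap(3,5) ⇒ [3, 3, 3, 3, 4, 4, 3]
swap(4,6) ⇒ [3, 3, 3, 3, 3, 4, 4]; return 4
p = 4; k-1 = 1 < 4 ⇒ left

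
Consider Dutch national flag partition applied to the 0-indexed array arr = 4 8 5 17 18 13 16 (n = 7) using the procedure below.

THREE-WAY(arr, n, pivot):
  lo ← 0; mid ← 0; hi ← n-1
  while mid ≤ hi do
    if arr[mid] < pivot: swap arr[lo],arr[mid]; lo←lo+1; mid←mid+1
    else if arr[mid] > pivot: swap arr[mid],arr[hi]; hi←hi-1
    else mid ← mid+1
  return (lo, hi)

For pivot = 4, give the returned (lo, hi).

pivot = 4; lo=0, mid=0, hi=6
arr[mid]=4=4: mid=1
arr[mid]=8>4: swap arr[1],arr[6]; hi=5 → 4 16 5 17 18 13 8
arr[mid]=16>4: swap arr[1],arr[5]; hi=4 → 4 13 5 17 18 16 8
arr[mid]=13>4: swap arr[1],arr[4]; hi=3 → 4 18 5 17 13 16 8
arr[mid]=18>4: swap arr[1],arr[3]; hi=2 → 4 17 5 18 13 16 8
arr[mid]=17>4: swap arr[1],arr[2]; hi=1 → 4 5 17 18 13 16 8
arr[mid]=5>4: swap arr[1],arr[1]; hi=0 → 4 5 17 18 13 16 8
end: lo=0, hi=0; arr = 4 5 17 18 13 16 8

(0, 0)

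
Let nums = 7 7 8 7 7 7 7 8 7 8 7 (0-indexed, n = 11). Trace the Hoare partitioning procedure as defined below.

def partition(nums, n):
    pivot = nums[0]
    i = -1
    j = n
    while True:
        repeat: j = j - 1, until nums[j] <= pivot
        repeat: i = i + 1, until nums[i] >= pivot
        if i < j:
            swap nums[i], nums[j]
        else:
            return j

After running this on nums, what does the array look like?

pivot = nums[0] = 7; i = -1, j = 11
j→10 (nums[10]=7≤7), i→0 (nums[0]=7≥7); i<j, swap → 7 7 8 7 7 7 7 8 7 8 7
j→8 (nums[8]=7≤7), i→1 (nums[1]=7≥7); i<j, swap → 7 7 8 7 7 7 7 8 7 8 7
j→6 (nums[6]=7≤7), i→2 (nums[2]=8≥7); i<j, swap → 7 7 7 7 7 7 8 8 7 8 7
j→5 (nums[5]=7≤7), i→3 (nums[3]=7≥7); i<j, swap → 7 7 7 7 7 7 8 8 7 8 7
j→4, i→4; i≥j, return j=4. nums = 7 7 7 7 7 7 8 8 7 8 7

7 7 7 7 7 7 8 8 7 8 7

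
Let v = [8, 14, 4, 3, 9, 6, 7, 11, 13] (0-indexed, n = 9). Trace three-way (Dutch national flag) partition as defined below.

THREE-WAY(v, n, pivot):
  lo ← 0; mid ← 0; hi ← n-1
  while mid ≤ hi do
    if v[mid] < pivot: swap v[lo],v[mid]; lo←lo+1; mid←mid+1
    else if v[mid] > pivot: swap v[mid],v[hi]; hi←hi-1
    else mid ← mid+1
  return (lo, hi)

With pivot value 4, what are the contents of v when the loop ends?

lo=0 mid=0 hi=8
8>4: swap(0,8), hi=7 ⇒ [13, 14, 4, 3, 9, 6, 7, 11, 8]
13>4: swap(0,7), hi=6 ⇒ [11, 14, 4, 3, 9, 6, 7, 13, 8]
11>4: swap(0,6), hi=5 ⇒ [7, 14, 4, 3, 9, 6, 11, 13, 8]
7>4: swap(0,5), hi=4 ⇒ [6, 14, 4, 3, 9, 7, 11, 13, 8]
6>4: swap(0,4), hi=3 ⇒ [9, 14, 4, 3, 6, 7, 11, 13, 8]
9>4: swap(0,3), hi=2 ⇒ [3, 14, 4, 9, 6, 7, 11, 13, 8]
3<4: swap(0,0), lo=1 mid=1 ⇒ [3, 14, 4, 9, 6, 7, 11, 13, 8]
14>4: swap(1,2), hi=1 ⇒ [3, 4, 14, 9, 6, 7, 11, 13, 8]
4=4: mid=2
done. lo=1 hi=1; v=[3, 4, 14, 9, 6, 7, 11, 13, 8]

[3, 4, 14, 9, 6, 7, 11, 13, 8]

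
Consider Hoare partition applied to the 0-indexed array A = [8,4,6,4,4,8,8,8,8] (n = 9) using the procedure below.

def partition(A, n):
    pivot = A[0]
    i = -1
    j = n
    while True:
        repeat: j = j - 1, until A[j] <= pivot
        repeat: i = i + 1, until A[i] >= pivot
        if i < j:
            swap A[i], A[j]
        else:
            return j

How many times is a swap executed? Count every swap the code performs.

pivot = A[0] = 8; i = -1, j = 9
j→8 (A[8]=8≤8), i→0 (A[0]=8≥8); i<j, swap → [8,4,6,4,4,8,8,8,8]
j→7 (A[7]=8≤8), i→5 (A[5]=8≥8); i<j, swap → [8,4,6,4,4,8,8,8,8]
j→6, i→6; i≥j, return j=6. A = [8,4,6,4,4,8,8,8,8]

2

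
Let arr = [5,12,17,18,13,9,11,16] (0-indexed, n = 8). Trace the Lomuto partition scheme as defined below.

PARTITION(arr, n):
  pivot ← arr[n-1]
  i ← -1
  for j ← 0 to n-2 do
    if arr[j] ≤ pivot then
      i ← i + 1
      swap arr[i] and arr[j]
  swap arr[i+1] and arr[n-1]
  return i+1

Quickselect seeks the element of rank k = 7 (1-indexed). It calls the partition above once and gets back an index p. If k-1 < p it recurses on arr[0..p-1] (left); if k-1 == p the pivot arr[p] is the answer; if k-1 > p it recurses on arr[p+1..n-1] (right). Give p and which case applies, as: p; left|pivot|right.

5; right

pivot = arr[7] = 16; i = -1
j=0: arr[0]=5 ≤ 16 → i=0, swap arr[0],arr[0] (no change) → [5,12,17,18,13,9,11,16]
j=1: arr[1]=12 ≤ 16 → i=1, swap arr[1],arr[1] (no change) → [5,12,17,18,13,9,11,16]
j=2: arr[2]=17 > 16 → no swap
j=3: arr[3]=18 > 16 → no swap
j=4: arr[4]=13 ≤ 16 → i=2, swap arr[2],arr[4] → [5,12,13,18,17,9,11,16]
j=5: arr[5]=9 ≤ 16 → i=3, swap arr[3],arr[5] → [5,12,13,9,17,18,11,16]
j=6: arr[6]=11 ≤ 16 → i=4, swap arr[4],arr[6] → [5,12,13,9,11,18,17,16]
final swap arr[5],arr[7] → [5,12,13,9,11,16,17,18]; return 5
p = 5; k-1 = 6 > 5 ⇒ right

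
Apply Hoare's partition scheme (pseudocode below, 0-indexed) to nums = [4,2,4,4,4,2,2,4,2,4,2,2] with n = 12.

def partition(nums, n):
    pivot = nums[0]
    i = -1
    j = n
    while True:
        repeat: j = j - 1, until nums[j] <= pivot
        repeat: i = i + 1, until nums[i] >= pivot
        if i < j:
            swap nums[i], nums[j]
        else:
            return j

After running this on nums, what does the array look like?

[2,2,2,4,2,2,2,4,4,4,4,4]

pivot=4
j stops at 11 (2), i stops at 0 (4); swap ⇒ [2,2,4,4,4,2,2,4,2,4,2,4]
j stops at 10 (2), i stops at 2 (4); swap ⇒ [2,2,2,4,4,2,2,4,2,4,4,4]
j stops at 9 (4), i stops at 3 (4); swap ⇒ [2,2,2,4,4,2,2,4,2,4,4,4]
j stops at 8 (2), i stops at 4 (4); swap ⇒ [2,2,2,4,2,2,2,4,4,4,4,4]
j stops at 7, i stops at 7; i≥j ⇒ return 7. nums=[2,2,2,4,2,2,2,4,4,4,4,4]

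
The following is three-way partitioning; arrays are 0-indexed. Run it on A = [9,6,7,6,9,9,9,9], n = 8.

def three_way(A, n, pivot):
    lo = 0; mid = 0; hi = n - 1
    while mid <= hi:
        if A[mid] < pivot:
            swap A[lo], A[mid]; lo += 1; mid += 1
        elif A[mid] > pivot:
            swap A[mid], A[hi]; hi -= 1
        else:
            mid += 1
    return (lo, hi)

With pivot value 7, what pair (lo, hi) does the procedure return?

pivot = 7; lo=0, mid=0, hi=7
A[mid]=9>7: swap A[0],A[7]; hi=6 → [9,6,7,6,9,9,9,9]
A[mid]=9>7: swap A[0],A[6]; hi=5 → [9,6,7,6,9,9,9,9]
A[mid]=9>7: swap A[0],A[5]; hi=4 → [9,6,7,6,9,9,9,9]
A[mid]=9>7: swap A[0],A[4]; hi=3 → [9,6,7,6,9,9,9,9]
A[mid]=9>7: swap A[0],A[3]; hi=2 → [6,6,7,9,9,9,9,9]
A[mid]=6<7: swap A[0],A[0]; lo=1,mid=1 → [6,6,7,9,9,9,9,9]
A[mid]=6<7: swap A[1],A[1]; lo=2,mid=2 → [6,6,7,9,9,9,9,9]
A[mid]=7=7: mid=3
end: lo=2, hi=2; A = [6,6,7,9,9,9,9,9]

(2, 2)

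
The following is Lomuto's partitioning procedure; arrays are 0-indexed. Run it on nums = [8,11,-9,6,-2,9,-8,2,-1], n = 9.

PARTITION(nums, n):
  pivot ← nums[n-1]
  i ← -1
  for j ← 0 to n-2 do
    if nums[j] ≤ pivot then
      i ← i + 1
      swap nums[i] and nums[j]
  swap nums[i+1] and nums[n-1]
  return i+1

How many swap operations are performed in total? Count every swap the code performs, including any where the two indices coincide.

pivot = nums[8] = -1; i = -1
j=0: nums[0]=8 > -1 → no swap
j=1: nums[1]=11 > -1 → no swap
j=2: nums[2]=-9 ≤ -1 → i=0, swap nums[0],nums[2] → [-9,11,8,6,-2,9,-8,2,-1]
j=3: nums[3]=6 > -1 → no swap
j=4: nums[4]=-2 ≤ -1 → i=1, swap nums[1],nums[4] → [-9,-2,8,6,11,9,-8,2,-1]
j=5: nums[5]=9 > -1 → no swap
j=6: nums[6]=-8 ≤ -1 → i=2, swap nums[2],nums[6] → [-9,-2,-8,6,11,9,8,2,-1]
j=7: nums[7]=2 > -1 → no swap
final swap nums[3],nums[8] → [-9,-2,-8,-1,11,9,8,2,6]; return 3

4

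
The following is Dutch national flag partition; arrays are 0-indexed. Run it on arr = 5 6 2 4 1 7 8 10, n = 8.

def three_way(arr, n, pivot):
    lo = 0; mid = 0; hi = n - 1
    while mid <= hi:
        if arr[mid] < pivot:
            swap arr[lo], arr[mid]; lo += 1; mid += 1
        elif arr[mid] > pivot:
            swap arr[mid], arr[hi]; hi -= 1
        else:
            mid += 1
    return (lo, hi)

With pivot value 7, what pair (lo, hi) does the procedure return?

pivot = 7; lo=0, mid=0, hi=7
arr[mid]=5<7: swap arr[0],arr[0]; lo=1,mid=1 → 5 6 2 4 1 7 8 10
arr[mid]=6<7: swap arr[1],arr[1]; lo=2,mid=2 → 5 6 2 4 1 7 8 10
arr[mid]=2<7: swap arr[2],arr[2]; lo=3,mid=3 → 5 6 2 4 1 7 8 10
arr[mid]=4<7: swap arr[3],arr[3]; lo=4,mid=4 → 5 6 2 4 1 7 8 10
arr[mid]=1<7: swap arr[4],arr[4]; lo=5,mid=5 → 5 6 2 4 1 7 8 10
arr[mid]=7=7: mid=6
arr[mid]=8>7: swap arr[6],arr[7]; hi=6 → 5 6 2 4 1 7 10 8
arr[mid]=10>7: swap arr[6],arr[6]; hi=5 → 5 6 2 4 1 7 10 8
end: lo=5, hi=5; arr = 5 6 2 4 1 7 10 8

(5, 5)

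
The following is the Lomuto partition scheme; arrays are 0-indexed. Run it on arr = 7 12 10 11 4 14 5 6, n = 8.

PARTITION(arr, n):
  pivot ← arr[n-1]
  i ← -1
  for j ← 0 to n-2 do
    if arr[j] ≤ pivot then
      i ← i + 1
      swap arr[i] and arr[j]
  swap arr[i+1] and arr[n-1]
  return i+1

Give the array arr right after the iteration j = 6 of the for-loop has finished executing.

pivot = arr[7] = 6; i = -1
j=0: arr[0]=7 > 6 → no swap
j=1: arr[1]=12 > 6 → no swap
j=2: arr[2]=10 > 6 → no swap
j=3: arr[3]=11 > 6 → no swap
j=4: arr[4]=4 ≤ 6 → i=0, swap arr[0],arr[4] → 4 12 10 11 7 14 5 6
j=5: arr[5]=14 > 6 → no swap
j=6: arr[6]=5 ≤ 6 → i=1, swap arr[1],arr[6] → 4 5 10 11 7 14 12 6
(after j=6) arr = 4 5 10 11 7 14 12 6

4 5 10 11 7 14 12 6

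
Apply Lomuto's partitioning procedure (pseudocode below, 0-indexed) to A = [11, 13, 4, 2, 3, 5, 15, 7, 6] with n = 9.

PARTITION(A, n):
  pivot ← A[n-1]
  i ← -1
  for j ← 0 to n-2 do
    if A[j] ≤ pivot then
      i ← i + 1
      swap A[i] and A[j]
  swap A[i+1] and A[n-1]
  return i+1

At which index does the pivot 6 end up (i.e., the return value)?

4

pivot = A[8] = 6; i = -1
j=0: A[0]=11 > 6 → no swap
j=1: A[1]=13 > 6 → no swap
j=2: A[2]=4 ≤ 6 → i=0, swap A[0],A[2] → [4, 13, 11, 2, 3, 5, 15, 7, 6]
j=3: A[3]=2 ≤ 6 → i=1, swap A[1],A[3] → [4, 2, 11, 13, 3, 5, 15, 7, 6]
j=4: A[4]=3 ≤ 6 → i=2, swap A[2],A[4] → [4, 2, 3, 13, 11, 5, 15, 7, 6]
j=5: A[5]=5 ≤ 6 → i=3, swap A[3],A[5] → [4, 2, 3, 5, 11, 13, 15, 7, 6]
j=6: A[6]=15 > 6 → no swap
j=7: A[7]=7 > 6 → no swap
final swap A[4],A[8] → [4, 2, 3, 5, 6, 13, 15, 7, 11]; return 4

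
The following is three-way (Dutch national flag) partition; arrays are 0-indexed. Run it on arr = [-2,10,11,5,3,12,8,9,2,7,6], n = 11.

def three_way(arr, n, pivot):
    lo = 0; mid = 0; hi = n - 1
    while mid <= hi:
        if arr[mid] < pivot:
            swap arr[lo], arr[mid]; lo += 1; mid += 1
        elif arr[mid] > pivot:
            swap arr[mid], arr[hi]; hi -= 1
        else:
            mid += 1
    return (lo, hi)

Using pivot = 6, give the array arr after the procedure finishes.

pivot = 6; lo=0, mid=0, hi=10
arr[mid]=-2<6: swap arr[0],arr[0]; lo=1,mid=1 → [-2,10,11,5,3,12,8,9,2,7,6]
arr[mid]=10>6: swap arr[1],arr[10]; hi=9 → [-2,6,11,5,3,12,8,9,2,7,10]
arr[mid]=6=6: mid=2
arr[mid]=11>6: swap arr[2],arr[9]; hi=8 → [-2,6,7,5,3,12,8,9,2,11,10]
arr[mid]=7>6: swap arr[2],arr[8]; hi=7 → [-2,6,2,5,3,12,8,9,7,11,10]
arr[mid]=2<6: swap arr[1],arr[2]; lo=2,mid=3 → [-2,2,6,5,3,12,8,9,7,11,10]
arr[mid]=5<6: swap arr[2],arr[3]; lo=3,mid=4 → [-2,2,5,6,3,12,8,9,7,11,10]
arr[mid]=3<6: swap arr[3],arr[4]; lo=4,mid=5 → [-2,2,5,3,6,12,8,9,7,11,10]
arr[mid]=12>6: swap arr[5],arr[7]; hi=6 → [-2,2,5,3,6,9,8,12,7,11,10]
arr[mid]=9>6: swap arr[5],arr[6]; hi=5 → [-2,2,5,3,6,8,9,12,7,11,10]
arr[mid]=8>6: swap arr[5],arr[5]; hi=4 → [-2,2,5,3,6,8,9,12,7,11,10]
end: lo=4, hi=4; arr = [-2,2,5,3,6,8,9,12,7,11,10]

[-2,2,5,3,6,8,9,12,7,11,10]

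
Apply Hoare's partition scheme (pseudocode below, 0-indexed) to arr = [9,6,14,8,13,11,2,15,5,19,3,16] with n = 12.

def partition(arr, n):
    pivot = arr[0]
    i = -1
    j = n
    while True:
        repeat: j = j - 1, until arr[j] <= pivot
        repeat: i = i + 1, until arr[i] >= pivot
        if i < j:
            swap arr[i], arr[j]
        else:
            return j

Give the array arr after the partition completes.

[3,6,5,8,2,11,13,15,14,19,9,16]

pivot = arr[0] = 9; i = -1, j = 12
j→10 (arr[10]=3≤9), i→0 (arr[0]=9≥9); i<j, swap → [3,6,14,8,13,11,2,15,5,19,9,16]
j→8 (arr[8]=5≤9), i→2 (arr[2]=14≥9); i<j, swap → [3,6,5,8,13,11,2,15,14,19,9,16]
j→6 (arr[6]=2≤9), i→4 (arr[4]=13≥9); i<j, swap → [3,6,5,8,2,11,13,15,14,19,9,16]
j→4, i→5; i≥j, return j=4. arr = [3,6,5,8,2,11,13,15,14,19,9,16]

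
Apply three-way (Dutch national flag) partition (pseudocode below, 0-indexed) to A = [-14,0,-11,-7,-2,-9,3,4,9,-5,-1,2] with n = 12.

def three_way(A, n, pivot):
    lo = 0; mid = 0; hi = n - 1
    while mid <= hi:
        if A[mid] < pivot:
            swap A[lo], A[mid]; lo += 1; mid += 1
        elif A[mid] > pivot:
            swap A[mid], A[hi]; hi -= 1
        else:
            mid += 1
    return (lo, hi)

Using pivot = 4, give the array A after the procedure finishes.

[-14,0,-11,-7,-2,-9,3,2,-5,-1,4,9]

pivot = 4; lo=0, mid=0, hi=11
A[mid]=-14<4: swap A[0],A[0]; lo=1,mid=1 → [-14,0,-11,-7,-2,-9,3,4,9,-5,-1,2]
A[mid]=0<4: swap A[1],A[1]; lo=2,mid=2 → [-14,0,-11,-7,-2,-9,3,4,9,-5,-1,2]
A[mid]=-11<4: swap A[2],A[2]; lo=3,mid=3 → [-14,0,-11,-7,-2,-9,3,4,9,-5,-1,2]
A[mid]=-7<4: swap A[3],A[3]; lo=4,mid=4 → [-14,0,-11,-7,-2,-9,3,4,9,-5,-1,2]
A[mid]=-2<4: swap A[4],A[4]; lo=5,mid=5 → [-14,0,-11,-7,-2,-9,3,4,9,-5,-1,2]
A[mid]=-9<4: swap A[5],A[5]; lo=6,mid=6 → [-14,0,-11,-7,-2,-9,3,4,9,-5,-1,2]
A[mid]=3<4: swap A[6],A[6]; lo=7,mid=7 → [-14,0,-11,-7,-2,-9,3,4,9,-5,-1,2]
A[mid]=4=4: mid=8
A[mid]=9>4: swap A[8],A[11]; hi=10 → [-14,0,-11,-7,-2,-9,3,4,2,-5,-1,9]
A[mid]=2<4: swap A[7],A[8]; lo=8,mid=9 → [-14,0,-11,-7,-2,-9,3,2,4,-5,-1,9]
A[mid]=-5<4: swap A[8],A[9]; lo=9,mid=10 → [-14,0,-11,-7,-2,-9,3,2,-5,4,-1,9]
A[mid]=-1<4: swap A[9],A[10]; lo=10,mid=11 → [-14,0,-11,-7,-2,-9,3,2,-5,-1,4,9]
end: lo=10, hi=10; A = [-14,0,-11,-7,-2,-9,3,2,-5,-1,4,9]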